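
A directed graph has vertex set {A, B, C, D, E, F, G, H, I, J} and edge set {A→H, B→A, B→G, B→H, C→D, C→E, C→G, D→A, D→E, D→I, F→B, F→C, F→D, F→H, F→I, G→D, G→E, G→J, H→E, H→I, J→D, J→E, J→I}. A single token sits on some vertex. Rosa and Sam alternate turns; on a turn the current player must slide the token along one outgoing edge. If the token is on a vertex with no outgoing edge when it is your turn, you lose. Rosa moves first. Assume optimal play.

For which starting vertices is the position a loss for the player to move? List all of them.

Classify positions by backward induction: terminal positions (no move available) are L. From any other position, the mover wins iff some move reaches an L.
Every edge goes from a vertex to one that appears earlier in the order E, I, H, A, D, J, G, B, C, F, so processing vertices in that order labels each vertex after all of its successors.
E: no outgoing edge → L
I: no outgoing edge → L
H: W (go to I, an L position)
A: L (sole option H(W) is W)
D: W (go to A, an L position)
J: W (go to I, an L position)
G: W (go to E, an L position)
B: W (go to A, an L position)
C: W (go to E, an L position)
F: W (go to I, an L position)
Reading off the rows marked L gives the requested list; there are 3 such vertices.

A, E, I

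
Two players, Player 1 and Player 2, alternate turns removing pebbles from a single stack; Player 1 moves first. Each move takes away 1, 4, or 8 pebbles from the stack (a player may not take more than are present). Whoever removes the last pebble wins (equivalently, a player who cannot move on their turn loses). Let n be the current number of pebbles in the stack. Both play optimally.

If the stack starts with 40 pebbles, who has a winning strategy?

Use the standard recursion: the mover loses at a terminal position; elsewhere, the mover wins exactly when some move hands the opponent an L position.
n=0: no move → L
n=1: W (go to 0, an L position)
n=2: L (sole option 1(W) is W)
n=3: W (go to 2, an L position)
n=4: W (go to 0, an L position)
n=5: L (options 4(W), 1(W) are all W)
n=6: W (go to 5, an L position)
n=7: L (options 6(W), 3(W) are all W)
n=8: W (go to 7, an L position)
n=9: W (go to 5, an L position)
n=10: W (go to 2, an L position)
n=11: W (go to 7, an L position)
n=12: L (options 11(W), 8(W), 4(W) are all W)
n=13: W (go to 12, an L position)
n=14: L (options 13(W), 10(W), 6(W) are all W)
n=15: W (go to 14, an L position)
n=16: W (go to 12, an L position)
n=17: L (options 16(W), 13(W), 9(W) are all W)
n=18: W (go to 17, an L position)
n=19: L (options 18(W), 15(W), 11(W) are all W)
n=20: W (go to 19, an L position)
n=21: W (go to 17, an L position)
n=22: W (go to 14, an L position)
n=23: W (go to 19, an L position)
n=24: L (options 23(W), 20(W), 16(W) are all W)
n=25: W (go to 24, an L position)
n=26: L (options 25(W), 22(W), 18(W) are all W)
n=27: W (go to 26, an L position)
n=28: W (go to 24, an L position)
n=29: L (options 28(W), 25(W), 21(W) are all W)
n=30: W (go to 29, an L position)
n=31: L (options 30(W), 27(W), 23(W) are all W)
n=32: W (go to 31, an L position)
n=33: W (go to 29, an L position)
n=34: W (go to 26, an L position)
n=35: W (go to 31, an L position)
n=36: L (options 35(W), 32(W), 28(W) are all W)
n=37: W (go to 36, an L position)
n=38: L (options 37(W), 34(W), 30(W) are all W)
n=39: W (go to 38, an L position)
n=40: W (go to 36, an L position)
From 40 Player 1 can remove 4, leaving 36, reaching an L position.

Player 1 wins.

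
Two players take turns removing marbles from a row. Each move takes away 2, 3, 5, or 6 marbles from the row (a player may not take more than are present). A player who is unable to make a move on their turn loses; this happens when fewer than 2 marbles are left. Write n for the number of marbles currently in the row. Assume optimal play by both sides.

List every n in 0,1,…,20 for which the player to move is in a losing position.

Positions with no move are L. A position that does have a move is losing for the player to move precisely when every available move leads to a winning position for the opponent. Fill in the labels:
n=0: no move → L
n=1: no move → L
n=2: W (go to 0, an L position)
n=3: W (go to 1, an L position)
n=4: W (go to 1, an L position)
n=5: W (go to 0, an L position)
n=6: W (go to 1, an L position)
n=7: W (go to 1, an L position)
n=8: L (options 6(W), 5(W), 3(W), 2(W) are all W)
n=9: L (options 7(W), 6(W), 4(W), 3(W) are all W)
n=10: W (go to 8, an L position)
n=11: W (go to 9, an L position)
n=12: W (go to 9, an L position)
n=13: W (go to 8, an L position)
n=14: W (go to 9, an L position)
n=15: W (go to 9, an L position)
n=16: L (options 14(W), 13(W), 11(W), 10(W) are all W)
n=17: L (options 15(W), 14(W), 12(W), 11(W) are all W)
n=18: W (go to 16, an L position)
n=19: W (go to 17, an L position)
n=20: W (go to 17, an L position)
The losing starting values of n are exactly the entries labelled L in this table (6 of them).

0, 1, 8, 9, 16, 17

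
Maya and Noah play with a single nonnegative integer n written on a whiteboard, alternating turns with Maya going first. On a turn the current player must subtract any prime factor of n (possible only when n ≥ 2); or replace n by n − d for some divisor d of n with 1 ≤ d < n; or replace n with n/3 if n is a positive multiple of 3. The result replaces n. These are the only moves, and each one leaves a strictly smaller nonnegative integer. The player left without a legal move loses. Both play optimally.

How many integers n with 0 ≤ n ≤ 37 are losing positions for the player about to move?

Build the W/L table. Terminal = L. A non-terminal position is W if it has a move to some L; otherwise it is L.
n=0: no move → L
n=1: no move → L
n=2: W (go to 0, an L position)
n=3: W (go to 0, an L position)
n=4: L (options 2(W), 3(W) are all W)
n=5: W (go to 0, an L position)
n=6: W (go to 4, an L position)
n=7: W (go to 0, an L position)
n=8: W (go to 4, an L position)
n=9: L (options 3(W), 6(W), 8(W) are all W)
n=10: W (go to 9, an L position)
n=11: W (go to 0, an L position)
n=12: W (go to 4, an L position)
n=13: W (go to 0, an L position)
n=14: L (options 7(W), 12(W), 13(W) are all W)
n=15: W (go to 14, an L position)
n=16: W (go to 14, an L position)
n=17: W (go to 0, an L position)
n=18: W (go to 9, an L position)
n=19: W (go to 0, an L position)
n=20: L (options 10(W), 15(W), 16(W), 18(W), 19(W) are all W)
n=21: W (go to 14, an L position)
n=22: W (go to 20, an L position)
n=23: W (go to 0, an L position)
n=24: W (go to 20, an L position)
n=25: W (go to 20, an L position)
n=26: L (options 13(W), 24(W), 25(W) are all W)
n=27: W (go to 9, an L position)
n=28: W (go to 14, an L position)
n=29: W (go to 0, an L position)
n=30: W (go to 20, an L position)
n=31: W (go to 0, an L position)
n=32: L (options 16(W), 24(W), 28(W), 30(W), 31(W) are all W)
n=33: W (go to 32, an L position)
n=34: W (go to 32, an L position)
n=35: L (options 28(W), 30(W), 34(W) are all W)
n=36: W (go to 32, an L position)
n=37: W (go to 0, an L position)
L entries with 0 ≤ n ≤ 37: n = 0, 1, 4, 9, 14, 20, 26, 32, 35; that makes 9.

9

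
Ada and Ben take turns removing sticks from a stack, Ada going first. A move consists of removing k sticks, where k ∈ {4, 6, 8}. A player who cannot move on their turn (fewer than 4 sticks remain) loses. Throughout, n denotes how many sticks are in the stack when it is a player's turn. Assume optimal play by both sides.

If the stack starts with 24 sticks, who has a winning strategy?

Ben wins.

Compute win/loss labels from the base case upward. A position with no move is L. Any other position is W if it can reach an L in one move, else L.
n=0: no move → L
n=1: no move → L
n=2: no move → L
n=3: no move → L
n=4: reaches L-position 0 → W
n=5: reaches L-position 1 → W
n=6: reaches L-position 2 → W
n=7: reaches L-position 3 → W
n=8: reaches L-position 2 → W
n=9: reaches L-position 3 → W
n=10: reaches L-position 2 → W
n=11: reaches L-position 3 → W
n=12: only reaches 8(W), 6(W), 4(W), all W → L
n=13: only reaches 9(W), 7(W), 5(W), all W → L
n=14: only reaches 10(W), 8(W), 6(W), all W → L
n=15: only reaches 11(W), 9(W), 7(W), all W → L
n=16: reaches L-position 12 → W
n=17: reaches L-position 13 → W
n=18: reaches L-position 14 → W
n=19: reaches L-position 15 → W
n=20: reaches L-position 14 → W
n=21: reaches L-position 15 → W
n=22: reaches L-position 14 → W
n=23: reaches L-position 15 → W
n=24: only reaches 20(W), 18(W), 16(W), all W → L
Every move from 24 reaches a W position, so the mover loses.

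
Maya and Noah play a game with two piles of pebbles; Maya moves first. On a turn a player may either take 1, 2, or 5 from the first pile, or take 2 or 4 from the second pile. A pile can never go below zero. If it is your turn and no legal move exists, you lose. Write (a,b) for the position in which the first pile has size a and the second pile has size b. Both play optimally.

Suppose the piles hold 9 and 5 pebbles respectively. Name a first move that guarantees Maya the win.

Label each position W (a win for the player to move) or L (a loss). A position with no legal move is L; any other position is W exactly when some move reaches an L, and L when every move reaches a W.
No move ever increases a pile, so every position that can arise here has a ≤ 9 and b ≤ 5; it is enough to label the cells with 0 ≤ a ≤ 9 and 0 ≤ b ≤ 5.
Every move lowers a or b (never raises either), so fill the grid row by row in increasing a, and left to right within a row: each cell's successors are then already labelled.
      b=0  b=1  b=2  b=3  b=4  b=5
a=0:    L    L    W    W    W    W
a=1:    W    W    L    L    W    W
a=2:    W    W    W    W    L    L
a=3:    L    L    W    W    W    W
a=4:    W    W    L    L    W    W
a=5:    W    W    W    W    L    L
a=6:    L    L    W    W    W    W
a=7:    W    W    L    L    W    W
a=8:    W    W    W    W    L    L
a=9:    L    L    W    W    W    W
Cells with no legal move (terminal, hence L): (0,0), (0,1).
The remaining L cells, each justified by listing all of its moves:
(1,2): only reaches (0,2)(W), (1,0)(W), all W → L
(1,3): only reaches (0,3)(W), (1,1)(W), all W → L
(2,4): only reaches (1,4)(W), (0,4)(W), (2,2)(W), (2,0)(W), all W → L
(2,5): only reaches (1,5)(W), (0,5)(W), (2,3)(W), (2,1)(W), all W → L
(3,0): only reaches (2,0)(W), (1,0)(W), all W → L
(3,1): only reaches (2,1)(W), (1,1)(W), all W → L
(4,2): only reaches (3,2)(W), (2,2)(W), (4,0)(W), all W → L
(4,3): only reaches (3,3)(W), (2,3)(W), (4,1)(W), all W → L
(5,4): only reaches (4,4)(W), (3,4)(W), (0,4)(W), (5,2)(W), (5,0)(W), all W → L
(5,5): only reaches (4,5)(W), (3,5)(W), (0,5)(W), (5,3)(W), (5,1)(W), all W → L
(6,0): only reaches (5,0)(W), (4,0)(W), (1,0)(W), all W → L
(6,1): only reaches (5,1)(W), (4,1)(W), (1,1)(W), all W → L
(7,2): only reaches (6,2)(W), (5,2)(W), (2,2)(W), (7,0)(W), all W → L
(7,3): only reaches (6,3)(W), (5,3)(W), (2,3)(W), (7,1)(W), all W → L
(8,4): only reaches (7,4)(W), (6,4)(W), (3,4)(W), (8,2)(W), (8,0)(W), all W → L
(8,5): only reaches (7,5)(W), (6,5)(W), (3,5)(W), (8,3)(W), (8,1)(W), all W → L
(9,0): only reaches (8,0)(W), (7,0)(W), (4,0)(W), all W → L
(9,1): only reaches (8,1)(W), (7,1)(W), (4,1)(W), all W → L
Every other cell has at least one move into one of the L cells above, so it is W.
From (9,5), the L positions reachable in one move are: (8,5), (9,1). Any move reaching one of these is winning.

Move to (8,5).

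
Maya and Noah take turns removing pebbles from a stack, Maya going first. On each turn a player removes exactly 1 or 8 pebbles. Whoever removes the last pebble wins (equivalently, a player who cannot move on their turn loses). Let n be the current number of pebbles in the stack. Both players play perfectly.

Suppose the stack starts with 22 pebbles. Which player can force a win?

Label each position W (a win for the player to move) or L (a loss). A position with no legal move is L; any other position is W exactly when some move reaches an L, and L when every move reaches a W.
n=0: no move → L
n=1: reaches L-position 0 → W
n=2: only reaches 1(W), which is W → L
n=3: reaches L-position 2 → W
n=4: only reaches 3(W), which is W → L
n=5: reaches L-position 4 → W
n=6: only reaches 5(W), which is W → L
n=7: reaches L-position 6 → W
n=8: reaches L-position 0 → W
n=9: only reaches 8(W), 1(W), all W → L
n=10: reaches L-position 9 → W
n=11: only reaches 10(W), 3(W), all W → L
n=12: reaches L-position 11 → W
n=13: only reaches 12(W), 5(W), all W → L
n=14: reaches L-position 13 → W
n=15: only reaches 14(W), 7(W), all W → L
n=16: reaches L-position 15 → W
n=17: reaches L-position 9 → W
n=18: only reaches 17(W), 10(W), all W → L
n=19: reaches L-position 18 → W
n=20: only reaches 19(W), 12(W), all W → L
n=21: reaches L-position 20 → W
n=22: only reaches 21(W), 14(W), all W → L
Every move from 22 reaches a W position, so the mover loses.

Noah wins.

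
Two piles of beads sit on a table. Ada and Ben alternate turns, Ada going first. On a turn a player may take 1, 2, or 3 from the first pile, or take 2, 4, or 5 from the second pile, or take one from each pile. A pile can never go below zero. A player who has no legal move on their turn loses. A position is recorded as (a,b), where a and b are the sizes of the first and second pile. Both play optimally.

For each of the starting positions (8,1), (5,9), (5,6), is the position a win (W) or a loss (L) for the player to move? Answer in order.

(8,1): L, (5,9): W, (5,6): W

Classify positions by backward induction: terminal positions (no move available) are L. From any other position, the mover wins iff some move reaches an L.
No move ever increases a pile, so every position that can arise here has a ≤ 8 and b ≤ 9; it is enough to label the cells with 0 ≤ a ≤ 8 and 0 ≤ b ≤ 9.
Every move lowers a or b (never raises either), so fill the grid row by row in increasing a, and left to right within a row: each cell's successors are then already labelled.
      b=0  b=1  b=2  b=3  b=4  b=5  b=6  b=7  b=8  b=9
a=0:    L    L    W    W    W    W    W    L    L    W
a=1:    W    W    W    L    L    W    W    W    W    W
a=2:    W    W    L    W    W    W    W    W    W    L
a=3:    W    W    W    W    W    L    L    W    W    W
a=4:    L    L    W    W    W    W    W    W    L    W
a=5:    W    W    W    L    L    W    W    W    W    W
a=6:    W    W    L    W    W    W    W    W    W    L
a=7:    W    W    W    W    W    L    L    W    W    W
a=8:    L    L    W    W    W    W    W    W    L    W
Cells with no legal move (terminal, hence L): (0,0), (0,1).
The remaining L cells, each justified by listing all of its moves:
(0,7): L (options (0,5)(W), (0,3)(W), (0,2)(W) are all W)
(0,8): L (options (0,6)(W), (0,4)(W), (0,3)(W) are all W)
(1,3): L (options (0,3)(W), (1,1)(W), (0,2)(W) are all W)
(1,4): L (options (0,4)(W), (1,2)(W), (1,0)(W), (0,3)(W) are all W)
(2,2): L (options (1,2)(W), (0,2)(W), (2,0)(W), (1,1)(W) are all W)
(2,9): L (options (1,9)(W), (0,9)(W), (2,7)(W), (2,5)(W), (2,4)(W), (1,8)(W) are all W)
(3,5): L (options (2,5)(W), (1,5)(W), (0,5)(W), (3,3)(W), (3,1)(W), (3,0)(W), (2,4)(W) are all W)
(3,6): L (options (2,6)(W), (1,6)(W), (0,6)(W), (3,4)(W), (3,2)(W), (3,1)(W), (2,5)(W) are all W)
(4,0): L (options (3,0)(W), (2,0)(W), (1,0)(W) are all W)
(4,1): L (options (3,1)(W), (2,1)(W), (1,1)(W), (3,0)(W) are all W)
(4,8): L (options (3,8)(W), (2,8)(W), (1,8)(W), (4,6)(W), (4,4)(W), (4,3)(W), (3,7)(W) are all W)
(5,3): L (options (4,3)(W), (3,3)(W), (2,3)(W), (5,1)(W), (4,2)(W) are all W)
(5,4): L (options (4,4)(W), (3,4)(W), (2,4)(W), (5,2)(W), (5,0)(W), (4,3)(W) are all W)
(6,2): L (options (5,2)(W), (4,2)(W), (3,2)(W), (6,0)(W), (5,1)(W) are all W)
(6,9): L (options (5,9)(W), (4,9)(W), (3,9)(W), (6,7)(W), (6,5)(W), (6,4)(W), (5,8)(W) are all W)
(7,5): L (options (6,5)(W), (5,5)(W), (4,5)(W), (7,3)(W), (7,1)(W), (7,0)(W), (6,4)(W) are all W)
(7,6): L (options (6,6)(W), (5,6)(W), (4,6)(W), (7,4)(W), (7,2)(W), (7,1)(W), (6,5)(W) are all W)
(8,0): L (options (7,0)(W), (6,0)(W), (5,0)(W) are all W)
(8,1): L (options (7,1)(W), (6,1)(W), (5,1)(W), (7,0)(W) are all W)
(8,8): L (options (7,8)(W), (6,8)(W), (5,8)(W), (8,6)(W), (8,4)(W), (8,3)(W), (7,7)(W) are all W)
Every other cell has at least one move into one of the L cells above, so it is W.
(8,1): one of the L cells justified above, so L
(5,9): the move to (2,9) reaches an L cell, so W
(5,6): the move to (3,6) reaches an L cell, so W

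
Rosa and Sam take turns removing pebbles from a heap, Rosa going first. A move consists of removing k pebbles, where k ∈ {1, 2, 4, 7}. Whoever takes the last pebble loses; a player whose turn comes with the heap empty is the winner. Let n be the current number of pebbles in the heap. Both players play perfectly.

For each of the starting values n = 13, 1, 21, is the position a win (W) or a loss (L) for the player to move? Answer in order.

Positions with no move are W. A position that does have a move is losing for the player to move precisely when every available move leads to a winning position for the opponent. Fill in the labels:
n=0: no move; the opponent has just taken the last pebble and therefore loses → W
n=1: only reaches 0(W), which is W → L
n=2: reaches L-position 1 → W
n=3: reaches L-position 1 → W
n=4: only reaches 3(W), 2(W), 0(W), all W → L
n=5: reaches L-position 4 → W
n=6: reaches L-position 4 → W
n=7: only reaches 6(W), 5(W), 3(W), 0(W), all W → L
n=8: reaches L-position 7 → W
n=9: reaches L-position 7 → W
n=10: only reaches 9(W), 8(W), 6(W), 3(W), all W → L
n=11: reaches L-position 10 → W
n=12: reaches L-position 10 → W
n=13: only reaches 12(W), 11(W), 9(W), 6(W), all W → L
n=14: reaches L-position 13 → W
n=15: reaches L-position 13 → W
n=16: only reaches 15(W), 14(W), 12(W), 9(W), all W → L
n=17: reaches L-position 16 → W
n=18: reaches L-position 16 → W
n=19: only reaches 18(W), 17(W), 15(W), 12(W), all W → L
n=20: reaches L-position 19 → W
n=21: reaches L-position 19 → W

13: L, 1: L, 21: W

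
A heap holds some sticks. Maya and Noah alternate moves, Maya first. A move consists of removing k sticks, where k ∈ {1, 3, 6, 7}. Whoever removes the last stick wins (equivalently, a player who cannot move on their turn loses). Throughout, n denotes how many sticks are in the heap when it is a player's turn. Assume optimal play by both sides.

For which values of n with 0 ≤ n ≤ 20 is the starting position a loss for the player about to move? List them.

Compute win/loss labels from the base case upward. A position with no move is L. Any other position is W if it can reach an L in one move, else L.
n=0: no move → L
n=1: can move to 0, which is L ⇒ W
n=2: the only move is to 1(W), a W ⇒ L
n=3: can move to 2, which is L ⇒ W
n=4: moves to 3(W), 1(W); every one is W ⇒ L
n=5: can move to 4, which is L ⇒ W
n=6: can move to 0, which is L ⇒ W
n=7: can move to 4, which is L ⇒ W
n=8: can move to 2, which is L ⇒ W
n=9: can move to 2, which is L ⇒ W
n=10: can move to 4, which is L ⇒ W
n=11: can move to 4, which is L ⇒ W
n=12: moves to 11(W), 9(W), 6(W), 5(W); every one is W ⇒ L
n=13: can move to 12, which is L ⇒ W
n=14: moves to 13(W), 11(W), 8(W), 7(W); every one is W ⇒ L
n=15: can move to 14, which is L ⇒ W
n=16: moves to 15(W), 13(W), 10(W), 9(W); every one is W ⇒ L
n=17: can move to 16, which is L ⇒ W
n=18: can move to 12, which is L ⇒ W
n=19: can move to 16, which is L ⇒ W
n=20: can move to 14, which is L ⇒ W
Reading off the rows marked L gives the requested list; there are 6 such values of n.

0, 2, 4, 12, 14, 16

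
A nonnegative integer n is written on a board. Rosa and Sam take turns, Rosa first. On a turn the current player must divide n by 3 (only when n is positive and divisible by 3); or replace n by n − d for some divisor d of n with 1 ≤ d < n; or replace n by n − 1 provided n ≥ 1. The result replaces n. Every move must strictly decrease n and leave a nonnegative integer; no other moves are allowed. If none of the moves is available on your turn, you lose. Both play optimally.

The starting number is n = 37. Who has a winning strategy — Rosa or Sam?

Compute win/loss labels from the base case upward. A position with no move is L. Any other position is W if it can reach an L in one move, else L.
n=0: no move → L
n=1: →0(L), so W
n=2: →1(W) only, which is W, so L
n=3: →2(L), so W
n=4: →2(L), so W
n=5: →4(W) only, which is W, so L
n=6: →2(L), so W
n=7: →6(W) only, which is W, so L
n=8: →7(L), so W
n=9: →3(W), 6(W), 8(W) — all W, so L
n=10: →5(L), so W
n=11: →10(W) only, which is W, so L
n=12: →9(L), so W
n=13: →12(W) only, which is W, so L
n=14: →7(L), so W
n=15: →5(L), so W
n=16: →8(W), 12(W), 14(W), 15(W) — all W, so L
n=17: →16(L), so W
n=18: →9(L), so W
n=19: →18(W) only, which is W, so L
n=20: →16(L), so W
n=21: →7(L), so W
n=22: →11(L), so W
n=23: →22(W) only, which is W, so L
n=24: →16(L), so W
n=25: →20(W), 24(W) — all W, so L
n=26: →13(L), so W
n=27: →9(L), so W
n=28: →14(W), 21(W), 24(W), 26(W), 27(W) — all W, so L
n=29: →28(L), so W
n=30: →25(L), so W
n=31: →30(W) only, which is W, so L
n=32: →16(L), so W
n=33: →11(L), so W
n=34: →17(W), 32(W), 33(W) — all W, so L
n=35: →28(L), so W
n=36: →34(L), so W
n=37: →36(W) only, which is W, so L
The starting position 37 is L: whatever Rosa does, the opponent receives a W position.

Sam wins.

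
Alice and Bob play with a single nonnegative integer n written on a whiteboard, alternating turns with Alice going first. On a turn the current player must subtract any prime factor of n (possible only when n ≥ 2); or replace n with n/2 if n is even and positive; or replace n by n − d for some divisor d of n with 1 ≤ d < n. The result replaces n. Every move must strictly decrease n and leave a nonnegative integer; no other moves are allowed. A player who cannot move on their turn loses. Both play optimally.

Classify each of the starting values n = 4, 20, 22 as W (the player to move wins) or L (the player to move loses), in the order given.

Build the W/L table. Terminal = L. A non-terminal position is W if it has a move to some L; otherwise it is L.
n=0: no move → L
n=1: no move → L
n=2: can move to 0, which is L ⇒ W
n=3: can move to 0, which is L ⇒ W
n=4: moves to 2(W), 3(W); every one is W ⇒ L
n=5: can move to 0, which is L ⇒ W
n=6: can move to 4, which is L ⇒ W
n=7: can move to 0, which is L ⇒ W
n=8: can move to 4, which is L ⇒ W
n=9: moves to 6(W), 8(W); every one is W ⇒ L
n=10: can move to 9, which is L ⇒ W
n=11: can move to 0, which is L ⇒ W
n=12: can move to 9, which is L ⇒ W
n=13: can move to 0, which is L ⇒ W
n=14: moves to 7(W), 12(W), 13(W); every one is W ⇒ L
n=15: can move to 14, which is L ⇒ W
n=16: can move to 14, which is L ⇒ W
n=17: can move to 0, which is L ⇒ W
n=18: can move to 9, which is L ⇒ W
n=19: can move to 0, which is L ⇒ W
n=20: moves to 10(W), 15(W), 16(W), 18(W), 19(W); every one is W ⇒ L
n=21: can move to 14, which is L ⇒ W
n=22: can move to 20, which is L ⇒ W

4: L, 20: L, 22: W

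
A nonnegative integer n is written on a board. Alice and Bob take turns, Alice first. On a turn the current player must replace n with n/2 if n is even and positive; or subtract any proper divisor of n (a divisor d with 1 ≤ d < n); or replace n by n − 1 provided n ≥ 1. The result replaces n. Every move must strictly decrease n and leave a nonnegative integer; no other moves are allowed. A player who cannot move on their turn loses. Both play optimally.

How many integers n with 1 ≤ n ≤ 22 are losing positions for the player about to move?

10

Compute win/loss labels from the base case upward. A position with no move is L. Any other position is W if it can reach an L in one move, else L.
n=0: no move → L
n=1: can move to 0, which is L ⇒ W
n=2: the only move is to 1(W), a W ⇒ L
n=3: can move to 2, which is L ⇒ W
n=4: can move to 2, which is L ⇒ W
n=5: the only move is to 4(W), a W ⇒ L
n=6: can move to 5, which is L ⇒ W
n=7: the only move is to 6(W), a W ⇒ L
n=8: can move to 7, which is L ⇒ W
n=9: moves to 6(W), 8(W); every one is W ⇒ L
n=10: can move to 5, which is L ⇒ W
n=11: the only move is to 10(W), a W ⇒ L
n=12: can move to 9, which is L ⇒ W
n=13: the only move is to 12(W), a W ⇒ L
n=14: can move to 7, which is L ⇒ W
n=15: moves to 10(W), 12(W), 14(W); every one is W ⇒ L
n=16: can move to 15, which is L ⇒ W
n=17: the only move is to 16(W), a W ⇒ L
n=18: can move to 9, which is L ⇒ W
n=19: the only move is to 18(W), a W ⇒ L
n=20: can move to 15, which is L ⇒ W
n=21: moves to 14(W), 18(W), 20(W); every one is W ⇒ L
n=22: can move to 11, which is L ⇒ W
L entries with 1 ≤ n ≤ 22 (n=0 is outside the asked range and is not counted): n = 2, 5, 7, 9, 11, 13, 15, 17, 19, 21; that makes 10.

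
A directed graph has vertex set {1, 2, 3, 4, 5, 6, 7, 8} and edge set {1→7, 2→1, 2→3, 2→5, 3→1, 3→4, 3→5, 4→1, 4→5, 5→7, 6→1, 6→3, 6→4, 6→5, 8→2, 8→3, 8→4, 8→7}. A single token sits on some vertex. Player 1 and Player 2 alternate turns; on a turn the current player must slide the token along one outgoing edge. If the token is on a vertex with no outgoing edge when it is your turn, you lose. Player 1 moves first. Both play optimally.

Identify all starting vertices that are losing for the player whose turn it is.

2, 4, 7

Label each position W (a win for the player to move) or L (a loss). A position with no legal move is L; any other position is W exactly when some move reaches an L, and L when every move reaches a W.
Every edge goes from a vertex to one that appears earlier in the order 7, 5, 1, 4, 3, 6, 2, 8, so processing vertices in that order labels each vertex after all of its successors.
7: no outgoing edge → L
5: reaches L-position 7 → W
1: reaches L-position 7 → W
4: only reaches 1(W), 5(W), all W → L
3: reaches L-position 4 → W
6: reaches L-position 4 → W
2: only reaches 3(W), 1(W), 5(W), all W → L
8: reaches L-position 2 → W
Reading off the rows marked L gives the requested list; there are 3 such vertices.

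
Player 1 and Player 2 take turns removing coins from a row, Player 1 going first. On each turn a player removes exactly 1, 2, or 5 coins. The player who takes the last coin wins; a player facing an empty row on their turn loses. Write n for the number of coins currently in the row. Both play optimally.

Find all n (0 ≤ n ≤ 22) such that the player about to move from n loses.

Positions with no move are L. A position that does have a move is losing for the player to move precisely when every available move leads to a winning position for the opponent. Fill in the labels:
n=0: no move → L
n=1: can move to 0, which is L ⇒ W
n=2: can move to 0, which is L ⇒ W
n=3: moves to 2(W), 1(W); every one is W ⇒ L
n=4: can move to 3, which is L ⇒ W
n=5: can move to 3, which is L ⇒ W
n=6: moves to 5(W), 4(W), 1(W); every one is W ⇒ L
n=7: can move to 6, which is L ⇒ W
n=8: can move to 6, which is L ⇒ W
n=9: moves to 8(W), 7(W), 4(W); every one is W ⇒ L
n=10: can move to 9, which is L ⇒ W
n=11: can move to 9, which is L ⇒ W
n=12: moves to 11(W), 10(W), 7(W); every one is W ⇒ L
n=13: can move to 12, which is L ⇒ W
n=14: can move to 12, which is L ⇒ W
n=15: moves to 14(W), 13(W), 10(W); every one is W ⇒ L
n=16: can move to 15, which is L ⇒ W
n=17: can move to 15, which is L ⇒ W
n=18: moves to 17(W), 16(W), 13(W); every one is W ⇒ L
n=19: can move to 18, which is L ⇒ W
n=20: can move to 18, which is L ⇒ W
n=21: moves to 20(W), 19(W), 16(W); every one is W ⇒ L
n=22: can move to 21, which is L ⇒ W
Reading off the rows marked L gives the requested list; there are 8 such values of n.

0, 3, 6, 9, 12, 15, 18, 21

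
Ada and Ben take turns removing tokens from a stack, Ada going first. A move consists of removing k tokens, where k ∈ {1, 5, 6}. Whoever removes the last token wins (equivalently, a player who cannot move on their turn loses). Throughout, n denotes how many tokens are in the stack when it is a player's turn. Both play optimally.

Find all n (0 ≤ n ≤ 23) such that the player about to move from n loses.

Positions with no move are L. A position that does have a move is losing for the player to move precisely when every available move leads to a winning position for the opponent. Fill in the labels:
n=0: no move → L
n=1: W (go to 0, an L position)
n=2: L (sole option 1(W) is W)
n=3: W (go to 2, an L position)
n=4: L (sole option 3(W) is W)
n=5: W (go to 4, an L position)
n=6: W (go to 0, an L position)
n=7: W (go to 2, an L position)
n=8: W (go to 2, an L position)
n=9: W (go to 4, an L position)
n=10: W (go to 4, an L position)
n=11: L (options 10(W), 6(W), 5(W) are all W)
n=12: W (go to 11, an L position)
n=13: L (options 12(W), 8(W), 7(W) are all W)
n=14: W (go to 13, an L position)
n=15: L (options 14(W), 10(W), 9(W) are all W)
n=16: W (go to 15, an L position)
n=17: W (go to 11, an L position)
n=18: W (go to 13, an L position)
n=19: W (go to 13, an L position)
n=20: W (go to 15, an L position)
n=21: W (go to 15, an L position)
n=22: L (options 21(W), 17(W), 16(W) are all W)
n=23: W (go to 22, an L position)
The losing starting values of n are exactly the entries labelled L in this table (7 of them).

0, 2, 4, 11, 13, 15, 22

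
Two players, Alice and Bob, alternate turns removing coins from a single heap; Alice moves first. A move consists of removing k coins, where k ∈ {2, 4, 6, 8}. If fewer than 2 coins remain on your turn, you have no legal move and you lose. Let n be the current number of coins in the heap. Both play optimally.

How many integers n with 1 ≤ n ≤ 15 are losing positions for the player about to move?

3

Label each position W (a win for the player to move) or L (a loss). A position with no legal move is L; any other position is W exactly when some move reaches an L, and L when every move reaches a W.
n=0: no move → L
n=1: no move → L
n=2: W (go to 0, an L position)
n=3: W (go to 1, an L position)
n=4: W (go to 0, an L position)
n=5: W (go to 1, an L position)
n=6: W (go to 0, an L position)
n=7: W (go to 1, an L position)
n=8: W (go to 0, an L position)
n=9: W (go to 1, an L position)
n=10: L (options 8(W), 6(W), 4(W), 2(W) are all W)
n=11: L (options 9(W), 7(W), 5(W), 3(W) are all W)
n=12: W (go to 10, an L position)
n=13: W (go to 11, an L position)
n=14: W (go to 10, an L position)
n=15: W (go to 11, an L position)
L entries with 1 ≤ n ≤ 15 (n=0 is outside the asked range and is not counted): n = 1, 10, 11; that makes 3.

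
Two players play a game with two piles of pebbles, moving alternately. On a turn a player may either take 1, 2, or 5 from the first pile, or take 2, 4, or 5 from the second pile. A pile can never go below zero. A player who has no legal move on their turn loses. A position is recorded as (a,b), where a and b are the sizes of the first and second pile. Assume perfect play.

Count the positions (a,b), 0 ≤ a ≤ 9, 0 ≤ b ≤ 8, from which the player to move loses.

28

Positions with no move are L. A position that does have a move is losing for the player to move precisely when every available move leads to a winning position for the opponent. Fill in the labels:
Every move lowers a or b (never raises either), so fill the grid row by row in increasing a, and left to right within a row: each cell's successors are then already labelled.
      b=0  b=1  b=2  b=3  b=4  b=5  b=6  b=7  b=8
a=0:    L    L    W    W    W    W    W    L    L
a=1:    W    W    L    L    W    W    W    W    W
a=2:    W    W    W    W    L    L    W    W    W
a=3:    L    L    W    W    W    W    W    L    L
a=4:    W    W    L    L    W    W    W    W    W
a=5:    W    W    W    W    L    L    W    W    W
a=6:    L    L    W    W    W    W    W    L    L
a=7:    W    W    L    L    W    W    W    W    W
a=8:    W    W    W    W    L    L    W    W    W
a=9:    L    L    W    W    W    W    W    L    L
Cells with no legal move (terminal, hence L): (0,0), (0,1).
The remaining L cells, each justified by listing all of its moves:
(0,7): →(0,5)(W), (0,3)(W), (0,2)(W) — all W, so L
(0,8): →(0,6)(W), (0,4)(W), (0,3)(W) — all W, so L
(1,2): →(0,2)(W), (1,0)(W) — all W, so L
(1,3): →(0,3)(W), (1,1)(W) — all W, so L
(2,4): →(1,4)(W), (0,4)(W), (2,2)(W), (2,0)(W) — all W, so L
(2,5): →(1,5)(W), (0,5)(W), (2,3)(W), (2,1)(W), (2,0)(W) — all W, so L
(3,0): →(2,0)(W), (1,0)(W) — all W, so L
(3,1): →(2,1)(W), (1,1)(W) — all W, so L
(3,7): →(2,7)(W), (1,7)(W), (3,5)(W), (3,3)(W), (3,2)(W) — all W, so L
(3,8): →(2,8)(W), (1,8)(W), (3,6)(W), (3,4)(W), (3,3)(W) — all W, so L
(4,2): →(3,2)(W), (2,2)(W), (4,0)(W) — all W, so L
(4,3): →(3,3)(W), (2,3)(W), (4,1)(W) — all W, so L
(5,4): →(4,4)(W), (3,4)(W), (0,4)(W), (5,2)(W), (5,0)(W) — all W, so L
(5,5): →(4,5)(W), (3,5)(W), (0,5)(W), (5,3)(W), (5,1)(W), (5,0)(W) — all W, so L
(6,0): →(5,0)(W), (4,0)(W), (1,0)(W) — all W, so L
(6,1): →(5,1)(W), (4,1)(W), (1,1)(W) — all W, so L
(6,7): →(5,7)(W), (4,7)(W), (1,7)(W), (6,5)(W), (6,3)(W), (6,2)(W) — all W, so L
(6,8): →(5,8)(W), (4,8)(W), (1,8)(W), (6,6)(W), (6,4)(W), (6,3)(W) — all W, so L
(7,2): →(6,2)(W), (5,2)(W), (2,2)(W), (7,0)(W) — all W, so L
(7,3): →(6,3)(W), (5,3)(W), (2,3)(W), (7,1)(W) — all W, so L
(8,4): →(7,4)(W), (6,4)(W), (3,4)(W), (8,2)(W), (8,0)(W) — all W, so L
(8,5): →(7,5)(W), (6,5)(W), (3,5)(W), (8,3)(W), (8,1)(W), (8,0)(W) — all W, so L
(9,0): →(8,0)(W), (7,0)(W), (4,0)(W) — all W, so L
(9,1): →(8,1)(W), (7,1)(W), (4,1)(W) — all W, so L
(9,7): →(8,7)(W), (7,7)(W), (4,7)(W), (9,5)(W), (9,3)(W), (9,2)(W) — all W, so L
(9,8): →(8,8)(W), (7,8)(W), (4,8)(W), (9,6)(W), (9,4)(W), (9,3)(W) — all W, so L
Every other cell has at least one move into one of the L cells above, so it is W.
L cells per row: a=0: 4, a=1: 2, a=2: 2, a=3: 4, a=4: 2, a=5: 2, a=6: 4, a=7: 2, a=8: 2, a=9: 4; total 28.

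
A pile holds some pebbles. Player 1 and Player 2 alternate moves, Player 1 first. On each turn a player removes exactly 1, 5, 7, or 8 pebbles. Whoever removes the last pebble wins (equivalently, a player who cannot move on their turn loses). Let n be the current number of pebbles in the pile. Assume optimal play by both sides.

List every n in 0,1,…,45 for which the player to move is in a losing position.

Use the standard recursion: the mover loses at a terminal position; elsewhere, the mover wins exactly when some move hands the opponent an L position.
n=0: no move → L
n=1: can move to 0, which is L ⇒ W
n=2: the only move is to 1(W), a W ⇒ L
n=3: can move to 2, which is L ⇒ W
n=4: the only move is to 3(W), a W ⇒ L
n=5: can move to 4, which is L ⇒ W
n=6: moves to 5(W), 1(W); every one is W ⇒ L
n=7: can move to 6, which is L ⇒ W
n=8: can move to 0, which is L ⇒ W
n=9: can move to 4, which is L ⇒ W
n=10: can move to 2, which is L ⇒ W
n=11: can move to 6, which is L ⇒ W
n=12: can move to 4, which is L ⇒ W
n=13: can move to 6, which is L ⇒ W
n=14: can move to 6, which is L ⇒ W
n=15: moves to 14(W), 10(W), 8(W), 7(W); every one is W ⇒ L
n=16: can move to 15, which is L ⇒ W
n=17: moves to 16(W), 12(W), 10(W), 9(W); every one is W ⇒ L
n=18: can move to 17, which is L ⇒ W
n=19: moves to 18(W), 14(W), 12(W), 11(W); every one is W ⇒ L
n=20: can move to 19, which is L ⇒ W
n=21: moves to 20(W), 16(W), 14(W), 13(W); every one is W ⇒ L
n=22: can move to 21, which is L ⇒ W
n=23: can move to 15, which is L ⇒ W
n=24: can move to 19, which is L ⇒ W
n=25: can move to 17, which is L ⇒ W
n=26: can move to 21, which is L ⇒ W
n=27: can move to 19, which is L ⇒ W
n=28: can move to 21, which is L ⇒ W
n=29: can move to 21, which is L ⇒ W
n=30: moves to 29(W), 25(W), 23(W), 22(W); every one is W ⇒ L
n=31: can move to 30, which is L ⇒ W
n=32: moves to 31(W), 27(W), 25(W), 24(W); every one is W ⇒ L
n=33: can move to 32, which is L ⇒ W
n=34: moves to 33(W), 29(W), 27(W), 26(W); every one is W ⇒ L
n=35: can move to 34, which is L ⇒ W
n=36: moves to 35(W), 31(W), 29(W), 28(W); every one is W ⇒ L
n=37: can move to 36, which is L ⇒ W
n=38: can move to 30, which is L ⇒ W
n=39: can move to 34, which is L ⇒ W
n=40: can move to 32, which is L ⇒ W
n=41: can move to 36, which is L ⇒ W
n=42: can move to 34, which is L ⇒ W
n=43: can move to 36, which is L ⇒ W
n=44: can move to 36, which is L ⇒ W
n=45: moves to 44(W), 40(W), 38(W), 37(W); every one is W ⇒ L
The losing starting values of n are exactly the entries labelled L in this table (13 of them).

0, 2, 4, 6, 15, 17, 19, 21, 30, 32, 34, 36, 45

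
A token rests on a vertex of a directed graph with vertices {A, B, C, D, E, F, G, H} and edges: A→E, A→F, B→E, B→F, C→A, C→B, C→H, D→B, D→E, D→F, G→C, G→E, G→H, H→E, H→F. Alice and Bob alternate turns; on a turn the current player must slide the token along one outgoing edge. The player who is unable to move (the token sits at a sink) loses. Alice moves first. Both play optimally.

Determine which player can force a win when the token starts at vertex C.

Positions with no move are L. A position that does have a move is losing for the player to move precisely when every available move leads to a winning position for the opponent. Fill in the labels:
Every edge goes from a vertex to one that appears earlier in the order E, F, B, A, H, C, D, G, so processing vertices in that order labels each vertex after all of its successors.
E: no outgoing edge → L
F: no outgoing edge → L
B: W (go to F, an L position)
A: W (go to F, an L position)
H: W (go to F, an L position)
C: L (options H(W), A(W), B(W) are all W)
D: W (go to F, an L position)
G: W (go to C, an L position)
Every move from C reaches a W position, so the mover loses.

Bob wins.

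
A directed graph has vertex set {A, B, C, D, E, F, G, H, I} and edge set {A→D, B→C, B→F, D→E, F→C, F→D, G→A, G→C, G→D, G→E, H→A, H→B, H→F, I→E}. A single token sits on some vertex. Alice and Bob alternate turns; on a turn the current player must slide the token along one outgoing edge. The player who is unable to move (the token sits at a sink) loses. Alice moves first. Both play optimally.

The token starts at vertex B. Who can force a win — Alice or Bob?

Build the W/L table. Terminal = L. A non-terminal position is W if it has a move to some L; otherwise it is L.
Every edge goes from a vertex to one that appears earlier in the order E, C, D, A, G, F, I, B, H, so processing vertices in that order labels each vertex after all of its successors.
E: no outgoing edge → L
C: no outgoing edge → L
D: reaches L-position E → W
A: only reaches D(W), which is W → L
G: reaches L-position A → W
F: reaches L-position C → W
I: reaches L-position E → W
B: reaches L-position C → W
H: reaches L-position A → W
From B Alice can move to C, reaching an L position.

Alice wins.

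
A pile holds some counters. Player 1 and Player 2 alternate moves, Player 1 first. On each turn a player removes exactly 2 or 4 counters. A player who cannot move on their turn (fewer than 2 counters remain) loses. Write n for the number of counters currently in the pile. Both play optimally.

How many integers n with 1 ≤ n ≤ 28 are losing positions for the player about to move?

Use the standard recursion: the mover loses at a terminal position; elsewhere, the mover wins exactly when some move hands the opponent an L position.
n=0: no move → L
n=1: no move → L
n=2: reaches L-position 0 → W
n=3: reaches L-position 1 → W
n=4: reaches L-position 0 → W
n=5: reaches L-position 1 → W
n=6: only reaches 4(W), 2(W), all W → L
n=7: only reaches 5(W), 3(W), all W → L
n=8: reaches L-position 6 → W
n=9: reaches L-position 7 → W
n=10: reaches L-position 6 → W
n=11: reaches L-position 7 → W
n=12: only reaches 10(W), 8(W), all W → L
n=13: only reaches 11(W), 9(W), all W → L
n=14: reaches L-position 12 → W
n=15: reaches L-position 13 → W
n=16: reaches L-position 12 → W
n=17: reaches L-position 13 → W
n=18: only reaches 16(W), 14(W), all W → L
n=19: only reaches 17(W), 15(W), all W → L
n=20: reaches L-position 18 → W
n=21: reaches L-position 19 → W
n=22: reaches L-position 18 → W
n=23: reaches L-position 19 → W
n=24: only reaches 22(W), 20(W), all W → L
n=25: only reaches 23(W), 21(W), all W → L
n=26: reaches L-position 24 → W
n=27: reaches L-position 25 → W
n=28: reaches L-position 24 → W
L entries with 1 ≤ n ≤ 28 (n=0 is outside the asked range and is not counted): n = 1, 6, 7, 12, 13, 18, 19, 24, 25; that makes 9.

9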